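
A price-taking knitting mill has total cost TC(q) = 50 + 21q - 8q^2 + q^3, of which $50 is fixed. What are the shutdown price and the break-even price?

Shutdown price = $5; break-even price = $16

AVC = 21 - 8q + q^2; minimized at q = 4, giving min AVC = $5. That is the shutdown price.
ATC = 50/q + 21 - 8q + q^2. Setting dATC/dq = −50/q^2 − 8 + 2q = 0 gives q = 5 (since 2·5^3 − 8·5^2 = 50).
min ATC = 50/5 + 21 − 8·5 + 5^2 = $16. That is the break-even price.
For $5 ≤ P < $16 the firm produces at a loss; below $5 it shuts down.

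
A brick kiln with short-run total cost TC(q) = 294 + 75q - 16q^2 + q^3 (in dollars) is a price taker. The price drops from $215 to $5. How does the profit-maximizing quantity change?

Output falls from 14 to 0 (the firm shuts down)

MC = 75 - 32q + 3q^2; the shutdown threshold is min AVC = $11 (at q = 8).
At P = $215 ≥ min AVC, set P = MC on the rising branch: q = 14.
At P = $5 < min AVC = $11, price no longer covers variable cost at any output, so the firm shuts down: q = 0.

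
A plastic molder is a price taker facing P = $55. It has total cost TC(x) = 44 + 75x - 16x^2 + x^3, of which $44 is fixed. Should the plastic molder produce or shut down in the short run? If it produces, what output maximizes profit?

Strip out fixed cost: VC = 75x - 16x^2 + x^3. Then AVC = 75 - 16x + x^2 and MC = 75 - 32x + 3x^2.
AVC hits its minimum where MC = AVC, at x = 8, giving min AVC = 75 - 16·8 + 8^2 = $11.
P = $55 exceeds min AVC = $11, so the firm stays open.
Set P = MC: 55 = 75 - 32x + 3x^2 → 20 - 32x + 3x^2 = 0. The roots are x = 2/3 and x = 10; the profit-maximizing output is on the rising part of MC, so x* = 10.
Check: AVC at x = 10 is $15 ≤ P, so revenue covers variable cost.
Profit = P·x − TC = 55·10 − 194 = $356.

Produce at x = 10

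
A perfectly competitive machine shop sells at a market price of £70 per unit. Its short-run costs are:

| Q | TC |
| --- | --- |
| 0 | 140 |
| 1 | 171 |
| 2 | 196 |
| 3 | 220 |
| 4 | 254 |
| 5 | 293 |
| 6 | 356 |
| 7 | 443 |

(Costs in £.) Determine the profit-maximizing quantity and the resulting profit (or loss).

Q = 6; profit = £64

Profit at each row (π = 70Q − TC): Q=0: -140; Q=1: -101; Q=2: -56; Q=3: -10; Q=4: 26; Q=5: 57; Q=6: 64; Q=7: 47.
Profit is maximized at Q = 6. AVC there is 216/6 = £36 ≤ P, so producing beats shutting down (which would give -£140).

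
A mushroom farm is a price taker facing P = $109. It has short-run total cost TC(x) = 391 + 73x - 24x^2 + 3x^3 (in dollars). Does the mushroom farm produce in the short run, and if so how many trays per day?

From TC, MC = TC'(x) = 73 - 48x + 9x^2 and AVC = VC/x = 73 - 24x + 3x^2.
AVC is minimized where dAVC/dx = -24 + 6x = 0, at x = 4; min AVC = 73 - 24·4 + 3·4^2 = $25.
P = $109 exceeds min AVC = $25, so the firm stays open.
P = MC gives -36 - 48x + 9x^2 = 0, with roots -2/3 and 6. Take the larger (rising MC): x* = 6.
Check: AVC at x = 6 is $37 ≤ P, so revenue covers variable cost.
Profit = P·x − TC = 109·6 − 613 = $41.

Produce at x = 6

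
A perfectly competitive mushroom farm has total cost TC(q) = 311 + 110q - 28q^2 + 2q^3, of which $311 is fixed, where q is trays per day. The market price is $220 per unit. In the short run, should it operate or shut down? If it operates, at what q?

Variable cost is VC = 110q - 28q^2 + 2q^3, so AVC = VC/q = 110 - 28q + 2q^2 and MC = dTC/dq = 110 - 56q + 6q^2.
AVC is minimized where dAVC/dq = -28 + 4q = 0, at q = 7; min AVC = 110 - 28·7 + 2·7^2 = $12.
P = $220 exceeds min AVC = $12, so the firm stays open.
Solving P = MC: -110 - 56q + 6q^2 = 0 ⇒ q = -5/3 or 11. On the upward-sloping branch, q* = 11.
Check: AVC at q = 11 is $44 ≤ P, so revenue covers variable cost.
Profit = P·q − TC = 220·11 − 795 = $1625.

Produce at q = 11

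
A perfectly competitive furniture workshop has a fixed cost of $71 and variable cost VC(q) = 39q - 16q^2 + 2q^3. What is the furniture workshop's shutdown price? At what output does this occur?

$7 per unit, at q = 4

The shutdown price is the minimum of AVC. VC = 39q - 16q^2 + 2q^3, so AVC = 39 - 16q + 2q^2.
dAVC/dq = -16 + 4q = 0 gives q = 4. min AVC = 39 - 16·4 + 2·4^2 = 7.
So the shutdown price is $7.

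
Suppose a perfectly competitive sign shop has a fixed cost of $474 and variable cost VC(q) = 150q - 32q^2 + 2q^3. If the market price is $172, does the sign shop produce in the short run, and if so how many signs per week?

Produce at q = 11

From TC, MC = TC'(q) = 150 - 64q + 6q^2 and AVC = VC/q = 150 - 32q + 2q^2.
The AVC parabola has its vertex at q = 32/4 = 8, where AVC = 150 - 32·8 + 2·8^2 = $22.
Since P = $172 ≥ min AVC = $22, price covers variable cost and the firm should produce.
Solving P = MC: -22 - 64q + 6q^2 = 0 ⇒ q = -1/3 or 11. On the upward-sloping branch, q* = 11.
Check: AVC at q = 11 is $40 ≤ P, so revenue covers variable cost.
Profit = P·q − TC = 172·11 − 914 = $978.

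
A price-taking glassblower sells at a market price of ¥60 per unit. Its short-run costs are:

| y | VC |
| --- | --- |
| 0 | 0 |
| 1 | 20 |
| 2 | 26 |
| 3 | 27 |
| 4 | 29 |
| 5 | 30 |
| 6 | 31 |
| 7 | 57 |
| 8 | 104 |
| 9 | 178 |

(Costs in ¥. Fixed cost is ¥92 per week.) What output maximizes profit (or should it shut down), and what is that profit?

y = 8; profit = ¥284

Tabulate TR − TC: y=0: -92; y=1: -52; y=2: 2; y=3: 61; y=4: 119; y=5: 178; y=6: 237; y=7: 271; y=8: 284; y=9: 270.
Profit is maximized at y = 8. AVC there is 104/8 = ¥13 ≤ P, so producing beats shutting down (which would give -¥92).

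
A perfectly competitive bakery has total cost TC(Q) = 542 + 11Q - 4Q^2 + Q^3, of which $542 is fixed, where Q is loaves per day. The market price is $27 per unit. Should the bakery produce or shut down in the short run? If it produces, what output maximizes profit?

From TC, MC = TC'(Q) = 11 - 8Q + 3Q^2 and AVC = VC/Q = 11 - 4Q + Q^2.
AVC is minimized where dAVC/dQ = -4 + 2Q = 0, at Q = 2; min AVC = 11 - 4·2 + 2^2 = $7.
P = $27 exceeds min AVC = $7, so the firm stays open.
Solving P = MC: -16 - 8Q + 3Q^2 = 0 ⇒ Q = -4/3 or 4. On the upward-sloping branch, Q* = 4.
Check: AVC at Q = 4 is $11 ≤ P, so revenue covers variable cost.
Profit = P·Q − TC = 27·4 − 586 = -$478, a loss, but smaller than the $542 fixed cost the firm would lose by shutting down.

Produce at Q = 4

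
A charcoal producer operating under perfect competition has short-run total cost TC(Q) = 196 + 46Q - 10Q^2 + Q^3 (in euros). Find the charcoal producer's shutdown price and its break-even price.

Shutdown price = €21; break-even price = €53

Shutdown price = min AVC. AVC = 46 - 10Q + Q^2, with vertex at Q = 5 and minimum €21.
ATC = 196/Q + 46 - 10Q + Q^2. Setting dATC/dQ = −196/Q^2 − 10 + 2Q = 0 gives Q = 7 (since 2·7^3 − 10·7^2 = 196).
min ATC = 196/7 + 46 − 10·7 + 7^2 = €53. That is the break-even price.
For €21 ≤ P < €53 the firm produces at a loss; below €21 it shuts down.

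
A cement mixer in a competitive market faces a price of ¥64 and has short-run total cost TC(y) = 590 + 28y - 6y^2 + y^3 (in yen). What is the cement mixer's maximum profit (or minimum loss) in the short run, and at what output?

AVC = 28 - 6y + y^2; min AVC = ¥19 at y = 3. Since P = ¥64 ≥ min AVC, the firm produces.
With MC = 28 - 12y + 3y^2, P = MC on the upward-sloping part at y* = 6.
TR = 64·6 = 384. TC = 590 + 168 = 758. Profit = 384 − 758 = -¥374.
That loss of ¥374 beats the ¥590 the firm would lose by shutting down; producing recovers ¥216 of fixed cost.

Profit = -¥374 at y = 6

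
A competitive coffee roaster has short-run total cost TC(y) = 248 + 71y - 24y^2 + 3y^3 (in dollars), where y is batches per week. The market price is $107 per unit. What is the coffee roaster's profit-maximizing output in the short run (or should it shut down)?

From TC, MC = TC'(y) = 71 - 48y + 9y^2 and AVC = VC/y = 71 - 24y + 3y^2.
The AVC parabola has its vertex at y = 24/6 = 4, where AVC = 71 - 24·4 + 3·4^2 = $23.
Since P = $107 ≥ min AVC = $23, price covers variable cost and the firm should produce.
Solving P = MC: -36 - 48y + 9y^2 = 0 ⇒ y = -2/3 or 6. On the upward-sloping branch, y* = 6.
Check: AVC at y = 6 is $35 ≤ P, so revenue covers variable cost.
Profit = P·y − TC = 107·6 − 458 = $184.

Produce at y = 6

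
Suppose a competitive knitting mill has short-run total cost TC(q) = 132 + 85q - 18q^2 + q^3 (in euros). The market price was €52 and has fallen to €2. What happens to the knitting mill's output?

Output falls from 11 to 0 (the firm shuts down)

MC = 85 - 36q + 3q^2; the shutdown threshold is min AVC = €4 (at q = 9).
At P = €52 ≥ min AVC, set P = MC on the rising branch: q = 11.
At P = €2 < min AVC = €4, price no longer covers variable cost at any output, so the firm shuts down: q = 0.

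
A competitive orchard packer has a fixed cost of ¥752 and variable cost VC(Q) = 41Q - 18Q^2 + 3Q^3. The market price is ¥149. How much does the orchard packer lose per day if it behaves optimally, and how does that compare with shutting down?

Profit = -¥104 at Q = 6

AVC = 41 - 18Q + 3Q^2; min AVC = ¥14 at Q = 3. Since P = ¥149 ≥ min AVC, the firm produces.
MC = 41 - 36Q + 9Q^2. Setting P = MC and taking the root on the rising branch gives Q* = 6.
TR = 149·6 = 894. TC = 752 + 246 = 998. Profit = 894 − 998 = -¥104.
Shutting down would mean losing the fixed cost of ¥752, so operating at a loss of ¥104 is better by ¥648.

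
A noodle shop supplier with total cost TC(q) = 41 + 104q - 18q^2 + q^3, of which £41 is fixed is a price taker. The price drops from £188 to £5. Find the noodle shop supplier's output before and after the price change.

Output falls from 14 to 0 (the firm shuts down)

AVC = 104 - 18q + q^2, minimized at q = 9 where min AVC = £23. MC = 104 - 36q + 3q^2.
With P = £188 above the shutdown price, P = MC gives q = 14.
At P = £5 < min AVC = £23, price no longer covers variable cost at any output, so the firm shuts down: q = 0.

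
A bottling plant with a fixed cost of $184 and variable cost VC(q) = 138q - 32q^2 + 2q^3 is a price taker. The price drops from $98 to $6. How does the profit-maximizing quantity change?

AVC = 138 - 32q + 2q^2, minimized at q = 8 where min AVC = $10. MC = 138 - 64q + 6q^2.
At P = $98 ≥ min AVC, set P = MC on the rising branch: q = 10.
At P = $6 < min AVC = $10, price no longer covers variable cost at any output, so the firm shuts down: q = 0.

Output falls from 10 to 0 (the firm shuts down)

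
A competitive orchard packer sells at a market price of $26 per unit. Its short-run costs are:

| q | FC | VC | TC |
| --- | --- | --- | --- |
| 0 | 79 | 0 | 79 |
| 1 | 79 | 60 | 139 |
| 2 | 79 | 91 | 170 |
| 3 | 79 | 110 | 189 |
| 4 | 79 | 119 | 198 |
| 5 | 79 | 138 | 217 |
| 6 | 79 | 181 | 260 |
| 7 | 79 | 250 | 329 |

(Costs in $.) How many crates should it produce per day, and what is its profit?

Tabulate TR − TC: q=0: -79; q=1: -113; q=2: -118; q=3: -111; q=4: -94; q=5: -87; q=6: -104; q=7: -147.
Profit is highest at q = 0. Equivalently, the lowest AVC in the table is 138/5 ≈ $27.60 at q = 5, and P = $26 falls below it — price never covers variable cost, so the firm shuts down and loses only its fixed cost.

q = 0 (shut down); profit = -$79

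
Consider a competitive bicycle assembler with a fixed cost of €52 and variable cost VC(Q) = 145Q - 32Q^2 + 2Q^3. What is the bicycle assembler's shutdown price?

The firm shuts down when price falls below the minimum of average variable cost. AVC = VC/Q = 145 - 32Q + 2Q^2.
dAVC/dQ = -32 + 4Q = 0 gives Q = 8. min AVC = 145 - 32·8 + 2·8^2 = 17.
The firm shuts down for any P below €17.

€17 per unit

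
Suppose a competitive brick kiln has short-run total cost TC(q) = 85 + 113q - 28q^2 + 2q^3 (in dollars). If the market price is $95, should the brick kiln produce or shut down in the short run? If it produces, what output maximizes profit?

Produce at q = 9

Variable cost is VC = 113q - 28q^2 + 2q^3, so AVC = VC/q = 113 - 28q + 2q^2 and MC = dTC/dq = 113 - 56q + 6q^2.
AVC hits its minimum where MC = AVC, at q = 7, giving min AVC = 113 - 28·7 + 2·7^2 = $15.
Because $95 ≥ $15, revenue can cover variable cost; the firm operates.
Set P = MC: 95 = 113 - 56q + 6q^2 → 18 - 56q + 6q^2 = 0. The roots are q = 1/3 and q = 9; the profit-maximizing output is on the rising part of MC, so q* = 9.
Check: AVC at q = 9 is $23 ≤ P, so revenue covers variable cost.
Profit = P·q − TC = 95·9 − 292 = $563.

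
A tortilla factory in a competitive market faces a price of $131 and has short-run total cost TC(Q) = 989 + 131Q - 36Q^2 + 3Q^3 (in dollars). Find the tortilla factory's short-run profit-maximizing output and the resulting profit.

AVC = 131 - 36Q + 3Q^2 has its minimum $23 at Q = 6; price $131 clears that bar, so the firm operates.
MC = 131 - 72Q + 9Q^2. Setting P = MC and taking the root on the rising branch gives Q* = 8.
TR = 131·8 = 1048. TC = 989 + 280 = 1269. Profit = 1048 − 1269 = -$221.
That loss of $221 beats the $989 the firm would lose by shutting down; producing recovers $768 of fixed cost.

Profit = -$221 at Q = 8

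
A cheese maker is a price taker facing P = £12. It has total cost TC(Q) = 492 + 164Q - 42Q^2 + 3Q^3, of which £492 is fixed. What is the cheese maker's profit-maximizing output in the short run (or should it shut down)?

Shut down

Variable cost is VC = 164Q - 42Q^2 + 3Q^3, so AVC = VC/Q = 164 - 42Q + 3Q^2 and MC = dTC/dQ = 164 - 84Q + 9Q^2.
The AVC parabola has its vertex at Q = 42/6 = 7, where AVC = 164 - 42·7 + 3·7^2 = £17.
With P < min AVC (£12 < £17), every unit sold adds to the loss.
Best response: produce nothing and absorb the £492 fixed cost.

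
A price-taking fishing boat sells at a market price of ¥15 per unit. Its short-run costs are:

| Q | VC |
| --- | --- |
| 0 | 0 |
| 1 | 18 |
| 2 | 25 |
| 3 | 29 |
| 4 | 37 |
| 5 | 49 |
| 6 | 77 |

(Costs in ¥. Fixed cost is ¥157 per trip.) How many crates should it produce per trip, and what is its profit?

Q = 5; profit = -¥131

Compute π = P·Q − TC at each output: Q=0: -157; Q=1: -160; Q=2: -152; Q=3: -141; Q=4: -134; Q=5: -131; Q=6: -144.
Profit is maximized at Q = 5. AVC there is 49/5 = ¥9.80 ≤ P, so producing beats shutting down (which would give -¥157).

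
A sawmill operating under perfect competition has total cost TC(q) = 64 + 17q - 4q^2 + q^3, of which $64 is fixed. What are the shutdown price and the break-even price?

Shutdown price = $13; break-even price = $33

AVC = 17 - 4q + q^2; minimized at q = 2, giving min AVC = $13. That is the shutdown price.
ATC = 64/q + 17 - 4q + q^2. Setting dATC/dq = −64/q^2 − 4 + 2q = 0 gives q = 4 (since 2·4^3 − 4·4^2 = 64).
min ATC = 64/4 + 17 − 4·4 + 4^2 = $33. That is the break-even price.
Between these two prices the firm operates at a loss; above $33 it earns a profit.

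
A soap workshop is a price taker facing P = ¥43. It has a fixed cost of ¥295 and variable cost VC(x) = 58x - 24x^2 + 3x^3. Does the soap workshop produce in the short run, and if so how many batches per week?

Produce at x = 5

From TC, MC = TC'(x) = 58 - 48x + 9x^2 and AVC = VC/x = 58 - 24x + 3x^2.
AVC hits its minimum where MC = AVC, at x = 4, giving min AVC = 58 - 24·4 + 3·4^2 = ¥10.
Since P = ¥43 ≥ min AVC = ¥10, price covers variable cost and the firm should produce.
Set P = MC: 43 = 58 - 48x + 9x^2 → 15 - 48x + 9x^2 = 0. The roots are x = 1/3 and x = 5; the profit-maximizing output is on the rising part of MC, so x* = 5.
Check: AVC at x = 5 is ¥13 ≤ P, so revenue covers variable cost.
Profit = P·x − TC = 43·5 − 360 = -¥145, a loss, but smaller than the ¥295 fixed cost the firm would lose by shutting down.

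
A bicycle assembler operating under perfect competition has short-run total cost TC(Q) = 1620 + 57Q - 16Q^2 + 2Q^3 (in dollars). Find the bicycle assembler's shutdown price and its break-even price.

Shutdown price = min AVC. AVC = 57 - 16Q + 2Q^2, with vertex at Q = 4 and minimum $25.
ATC = 1620/Q + 57 - 16Q + 2Q^2. Setting dATC/dQ = −1620/Q^2 − 16 + 4Q = 0 gives Q = 9 (since 4·9^3 − 16·9^2 = 1620).
min ATC = 1620/9 + 57 − 16·9 + 2·9^2 = $255. That is the break-even price.
For $25 ≤ P < $255 the firm produces at a loss; below $25 it shuts down.

Shutdown price = $25; break-even price = $255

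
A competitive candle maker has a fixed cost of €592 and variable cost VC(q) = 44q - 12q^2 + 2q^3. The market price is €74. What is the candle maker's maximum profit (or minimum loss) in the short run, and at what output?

Profit = -€392 at q = 5

AVC = 44 - 12q + 2q^2; min AVC = €26 at q = 3. Since P = €74 ≥ min AVC, the firm produces.
MC = 44 - 24q + 6q^2. Setting P = MC and taking the root on the rising branch gives q* = 5.
TR = 74·5 = 370. TC = 592 + 170 = 762. Profit = 370 − 762 = -€392.
Shutting down would mean losing the fixed cost of €592, so operating at a loss of €392 is better by €200.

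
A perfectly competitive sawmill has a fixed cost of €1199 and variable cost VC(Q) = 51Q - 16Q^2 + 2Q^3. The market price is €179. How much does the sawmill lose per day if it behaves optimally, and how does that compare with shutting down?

AVC = 51 - 16Q + 2Q^2; min AVC = €19 at Q = 4. Since P = €179 ≥ min AVC, the firm produces.
With MC = 51 - 32Q + 6Q^2, P = MC on the upward-sloping part at Q* = 8.
TR = 179·8 = 1432. TC = 1199 + 408 = 1607. Profit = 1432 − 1607 = -€175.
That loss of €175 beats the €1199 the firm would lose by shutting down; producing recovers €1024 of fixed cost.

Profit = -€175 at Q = 8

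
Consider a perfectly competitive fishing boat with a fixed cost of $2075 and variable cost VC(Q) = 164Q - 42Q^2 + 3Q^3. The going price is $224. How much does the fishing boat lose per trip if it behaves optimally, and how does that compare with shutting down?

AVC = 164 - 42Q + 3Q^2; min AVC = $17 at Q = 7. Since P = $224 ≥ min AVC, the firm produces.
MC = 164 - 84Q + 9Q^2. Setting P = MC and taking the root on the rising branch gives Q* = 10.
TR = 224·10 = 2240. TC = 2075 + 440 = 2515. Profit = 2240 − 2515 = -$275.
By producing, the firm covers all variable cost plus $1800 of fixed cost; shutting down would lose the full $2075.

Profit = -$275 at Q = 10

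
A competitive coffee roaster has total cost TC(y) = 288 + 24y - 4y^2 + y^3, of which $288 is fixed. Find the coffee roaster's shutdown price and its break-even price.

Shutdown price = min AVC. AVC = 24 - 4y + y^2, with vertex at y = 2 and minimum $20.
ATC = 288/y + 24 - 4y + y^2. Setting dATC/dy = −288/y^2 − 4 + 2y = 0 gives y = 6 (since 2·6^3 − 4·6^2 = 288).
min ATC = 288/6 + 24 − 4·6 + 6^2 = $84. That is the break-even price.
For $20 ≤ P < $84 the firm produces at a loss; below $20 it shuts down.

Shutdown price = $20; break-even price = $84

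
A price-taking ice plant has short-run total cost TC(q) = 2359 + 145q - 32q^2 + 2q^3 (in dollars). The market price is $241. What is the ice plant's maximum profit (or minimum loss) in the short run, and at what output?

AVC = 145 - 32q + 2q^2 has its minimum $17 at q = 8; price $241 clears that bar, so the firm operates.
MC = 145 - 64q + 6q^2. Setting P = MC and taking the root on the rising branch gives q* = 12.
TR = 241·12 = 2892. TC = 2359 + 588 = 2947. Profit = 2892 − 2947 = -$55.
That loss of $55 beats the $2359 the firm would lose by shutting down; producing recovers $2304 of fixed cost.

Profit = -$55 at q = 12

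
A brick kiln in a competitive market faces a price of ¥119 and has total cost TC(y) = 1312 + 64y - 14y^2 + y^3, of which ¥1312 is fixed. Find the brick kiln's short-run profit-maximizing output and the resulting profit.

Profit = -¥344 at y = 11

AVC = 64 - 14y + y^2; min AVC = ¥15 at y = 7. Since P = ¥119 ≥ min AVC, the firm produces.
MC = 64 - 28y + 3y^2. Setting P = MC and taking the root on the rising branch gives y* = 11.
TR = 119·11 = 1309. TC = 1312 + 341 = 1653. Profit = 1309 − 1653 = -¥344.
That loss of ¥344 beats the ¥1312 the firm would lose by shutting down; producing recovers ¥968 of fixed cost.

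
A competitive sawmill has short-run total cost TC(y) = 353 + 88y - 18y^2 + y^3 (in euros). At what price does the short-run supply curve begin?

Short-run supply begins at min AVC. From VC = 88y - 18y^2 + y^3, AVC = 88 - 18y + y^2.
At the minimum of AVC, MC = AVC. MC = 88 - 36y + 3y^2; setting MC = AVC gives 2y^2 - 18y = 0, so y = 9. min AVC = 7.
So the shutdown price is €7.

€7 per unit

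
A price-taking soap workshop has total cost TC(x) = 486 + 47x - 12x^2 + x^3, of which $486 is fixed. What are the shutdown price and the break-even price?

Shutdown price = $11; break-even price = $74

AVC = 47 - 12x + x^2; minimized at x = 6, giving min AVC = $11. That is the shutdown price.
ATC = 486/x + 47 - 12x + x^2. Setting dATC/dx = −486/x^2 − 12 + 2x = 0 gives x = 9 (since 2·9^3 − 12·9^2 = 486).
min ATC = 486/9 + 47 − 12·9 + 9^2 = $74. That is the break-even price.
For $11 ≤ P < $74 the firm produces at a loss; below $11 it shuts down.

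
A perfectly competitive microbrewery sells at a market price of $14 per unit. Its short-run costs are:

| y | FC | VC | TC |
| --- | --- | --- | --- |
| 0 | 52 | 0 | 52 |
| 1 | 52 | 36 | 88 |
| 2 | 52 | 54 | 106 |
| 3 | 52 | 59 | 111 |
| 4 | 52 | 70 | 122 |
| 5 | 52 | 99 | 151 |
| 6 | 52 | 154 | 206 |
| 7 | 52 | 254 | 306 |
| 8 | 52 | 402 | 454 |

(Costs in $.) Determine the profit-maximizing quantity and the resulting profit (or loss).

Profit at each row (π = 14y − TC): y=0: -52; y=1: -74; y=2: -78; y=3: -69; y=4: -66; y=5: -81; y=6: -122; y=7: -208; y=8: -342.
Profit is highest at y = 0. Equivalently, the lowest AVC in the table is 70/4 ≈ $17.50 at y = 4, and P = $14 falls below it — price never covers variable cost, so the firm shuts down and loses only its fixed cost.

y = 0 (shut down); profit = -$52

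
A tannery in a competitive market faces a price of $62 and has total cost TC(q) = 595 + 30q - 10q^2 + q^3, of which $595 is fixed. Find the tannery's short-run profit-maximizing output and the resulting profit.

AVC = 30 - 10q + q^2 has its minimum $5 at q = 5; price $62 clears that bar, so the firm operates.
MC = 30 - 20q + 3q^2. Setting P = MC and taking the root on the rising branch gives q* = 8.
TR = 62·8 = 496. TC = 595 + 112 = 707. Profit = 496 − 707 = -$211.
That loss of $211 beats the $595 the firm would lose by shutting down; producing recovers $384 of fixed cost.

Profit = -$211 at q = 8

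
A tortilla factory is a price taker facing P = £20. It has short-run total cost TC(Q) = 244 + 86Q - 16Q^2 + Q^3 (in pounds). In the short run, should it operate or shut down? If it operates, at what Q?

Shut down

From TC, MC = TC'(Q) = 86 - 32Q + 3Q^2 and AVC = VC/Q = 86 - 16Q + Q^2.
The AVC parabola has its vertex at Q = 16/2 = 8, where AVC = 86 - 16·8 + 8^2 = £22.
With P < min AVC (£20 < £22), every unit sold adds to the loss.
Shutting down limits the loss to fixed cost, £244.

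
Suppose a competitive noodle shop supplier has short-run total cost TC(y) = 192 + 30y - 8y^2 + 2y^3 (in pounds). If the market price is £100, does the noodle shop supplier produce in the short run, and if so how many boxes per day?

Produce at y = 5

Strip out fixed cost: VC = 30y - 8y^2 + 2y^3. Then AVC = 30 - 8y + 2y^2 and MC = 30 - 16y + 6y^2.
AVC hits its minimum where MC = AVC, at y = 2, giving min AVC = 30 - 8·2 + 2·2^2 = £22.
P = £100 exceeds min AVC = £22, so the firm stays open.
P = MC gives -70 - 16y + 6y^2 = 0, with roots -7/3 and 5. Take the larger (rising MC): y* = 5.
Check: AVC at y = 5 is £40 ≤ P, so revenue covers variable cost.
Profit = P·y − TC = 100·5 − 392 = £108.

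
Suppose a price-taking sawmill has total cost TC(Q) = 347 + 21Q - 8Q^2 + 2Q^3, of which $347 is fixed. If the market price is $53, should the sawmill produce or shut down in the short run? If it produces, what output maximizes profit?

Variable cost is VC = 21Q - 8Q^2 + 2Q^3, so AVC = VC/Q = 21 - 8Q + 2Q^2 and MC = dTC/dQ = 21 - 16Q + 6Q^2.
AVC hits its minimum where MC = AVC, at Q = 2, giving min AVC = 21 - 8·2 + 2·2^2 = $13.
Since P = $53 ≥ min AVC = $13, price covers variable cost and the firm should produce.
Solving P = MC: -32 - 16Q + 6Q^2 = 0 ⇒ Q = -4/3 or 4. On the upward-sloping branch, Q* = 4.
Check: AVC at Q = 4 is $21 ≤ P, so revenue covers variable cost.
Profit = P·Q − TC = 53·4 − 431 = -$219, a loss, but smaller than the $347 fixed cost the firm would lose by shutting down.

Produce at Q = 4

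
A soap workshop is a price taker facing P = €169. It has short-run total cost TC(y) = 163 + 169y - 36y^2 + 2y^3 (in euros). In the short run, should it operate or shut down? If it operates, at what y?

From TC, MC = TC'(y) = 169 - 72y + 6y^2 and AVC = VC/y = 169 - 36y + 2y^2.
AVC is minimized where dAVC/dy = -36 + 4y = 0, at y = 9; min AVC = 169 - 36·9 + 2·9^2 = €7.
Since P = €169 ≥ min AVC = €7, price covers variable cost and the firm should produce.
Solving P = MC: -72y + 6y^2 = 0 ⇒ y = 0 or 12. On the upward-sloping branch, y* = 12.
Check: AVC at y = 12 is €25 ≤ P, so revenue covers variable cost.
Profit = P·y − TC = 169·12 − 463 = €1565.

Produce at y = 12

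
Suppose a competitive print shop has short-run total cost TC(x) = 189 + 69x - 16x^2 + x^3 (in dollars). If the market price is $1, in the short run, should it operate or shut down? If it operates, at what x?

From TC, MC = TC'(x) = 69 - 32x + 3x^2 and AVC = VC/x = 69 - 16x + x^2.
AVC is minimized where dAVC/dx = -16 + 2x = 0, at x = 8; min AVC = 69 - 16·8 + 8^2 = $5.
Since P = $1 < min AVC = $5, price fails to cover variable cost at any output.
Best response: produce nothing and absorb the $189 fixed cost.

Shut down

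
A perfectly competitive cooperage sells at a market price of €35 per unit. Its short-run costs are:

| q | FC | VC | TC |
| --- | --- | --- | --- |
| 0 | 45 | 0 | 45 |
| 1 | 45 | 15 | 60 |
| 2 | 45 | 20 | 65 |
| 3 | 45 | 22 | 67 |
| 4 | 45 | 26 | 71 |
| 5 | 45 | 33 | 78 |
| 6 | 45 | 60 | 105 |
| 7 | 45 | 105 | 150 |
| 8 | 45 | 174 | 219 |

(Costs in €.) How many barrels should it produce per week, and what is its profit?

Tabulate TR − TC: q=0: -45; q=1: -25; q=2: 5; q=3: 38; q=4: 69; q=5: 97; q=6: 105; q=7: 95; q=8: 61.
Profit is maximized at q = 6. AVC there is 60/6 = €10 ≤ P, so producing beats shutting down (which would give -€45).

q = 6; profit = €105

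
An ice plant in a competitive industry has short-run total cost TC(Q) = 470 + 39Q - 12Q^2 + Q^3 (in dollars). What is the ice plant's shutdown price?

The shutdown price is the minimum of AVC. VC = 39Q - 12Q^2 + Q^3, so AVC = 39 - 12Q + Q^2.
At the minimum of AVC, MC = AVC. MC = 39 - 24Q + 3Q^2; setting MC = AVC gives 2Q^2 - 12Q = 0, so Q = 6. min AVC = 3.
So the shutdown price is $3.

$3 per unit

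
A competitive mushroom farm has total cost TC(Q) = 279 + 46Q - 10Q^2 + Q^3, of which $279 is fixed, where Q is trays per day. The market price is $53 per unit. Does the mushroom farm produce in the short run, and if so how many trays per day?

From TC, MC = TC'(Q) = 46 - 20Q + 3Q^2 and AVC = VC/Q = 46 - 10Q + Q^2.
The AVC parabola has its vertex at Q = 10/2 = 5, where AVC = 46 - 10·5 + 5^2 = $21.
P = $53 exceeds min AVC = $21, so the firm stays open.
Set P = MC: 53 = 46 - 20Q + 3Q^2 → -7 - 20Q + 3Q^2 = 0. The roots are Q = -1/3 and Q = 7; the profit-maximizing output is on the rising part of MC, so Q* = 7.
Check: AVC at Q = 7 is $25 ≤ P, so revenue covers variable cost.
Profit = P·Q − TC = 53·7 − 454 = -$83, a loss, but smaller than the $279 fixed cost the firm would lose by shutting down.

Produce at Q = 7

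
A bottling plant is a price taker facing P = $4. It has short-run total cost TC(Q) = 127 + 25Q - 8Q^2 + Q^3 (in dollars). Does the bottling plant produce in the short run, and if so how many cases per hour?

From TC, MC = TC'(Q) = 25 - 16Q + 3Q^2 and AVC = VC/Q = 25 - 8Q + Q^2.
AVC hits its minimum where MC = AVC, at Q = 4, giving min AVC = 25 - 8·4 + 4^2 = $9.
With P < min AVC ($4 < $9), every unit sold adds to the loss.
The firm minimizes its loss by shutting down and losing only its fixed cost of $127.

Shut down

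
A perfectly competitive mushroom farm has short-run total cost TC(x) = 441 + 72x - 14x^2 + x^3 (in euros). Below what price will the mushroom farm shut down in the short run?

€23 per unit

The firm shuts down when price falls below the minimum of average variable cost. AVC = VC/x = 72 - 14x + x^2.
dAVC/dx = -14 + 2x = 0 gives x = 7. min AVC = 72 - 14·7 + 7^2 = 23.
The firm shuts down for any P below €23.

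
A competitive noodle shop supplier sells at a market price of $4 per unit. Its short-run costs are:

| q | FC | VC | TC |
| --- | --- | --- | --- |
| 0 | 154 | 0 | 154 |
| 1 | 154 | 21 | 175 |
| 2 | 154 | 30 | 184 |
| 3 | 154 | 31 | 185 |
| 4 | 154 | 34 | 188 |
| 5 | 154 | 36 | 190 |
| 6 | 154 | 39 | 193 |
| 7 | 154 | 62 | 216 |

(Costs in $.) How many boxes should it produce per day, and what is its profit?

q = 0 (shut down); profit = -$154

Tabulate TR − TC: q=0: -154; q=1: -171; q=2: -176; q=3: -173; q=4: -172; q=5: -170; q=6: -169; q=7: -188.
Profit is highest at q = 0. Equivalently, the lowest AVC in the table is 39/6 ≈ $6.50 at q = 6, and P = $4 falls below it — price never covers variable cost, so the firm shuts down and loses only its fixed cost.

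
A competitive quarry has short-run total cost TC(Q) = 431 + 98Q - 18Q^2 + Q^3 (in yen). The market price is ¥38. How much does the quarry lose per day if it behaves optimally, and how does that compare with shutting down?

AVC = 98 - 18Q + Q^2 has its minimum ¥17 at Q = 9; price ¥38 clears that bar, so the firm operates.
MC = 98 - 36Q + 3Q^2. Setting P = MC and taking the root on the rising branch gives Q* = 10.
TR = 38·10 = 380. TC = 431 + 180 = 611. Profit = 380 − 611 = -¥231.
That loss of ¥231 beats the ¥431 the firm would lose by shutting down; producing recovers ¥200 of fixed cost.

Profit = -¥231 at Q = 10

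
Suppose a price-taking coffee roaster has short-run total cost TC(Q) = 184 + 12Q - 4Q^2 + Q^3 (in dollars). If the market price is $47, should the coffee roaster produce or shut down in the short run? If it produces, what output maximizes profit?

Produce at Q = 5

Strip out fixed cost: VC = 12Q - 4Q^2 + Q^3. Then AVC = 12 - 4Q + Q^2 and MC = 12 - 8Q + 3Q^2.
AVC hits its minimum where MC = AVC, at Q = 2, giving min AVC = 12 - 4·2 + 2^2 = $8.
Since P = $47 ≥ min AVC = $8, price covers variable cost and the firm should produce.
Set P = MC: 47 = 12 - 8Q + 3Q^2 → -35 - 8Q + 3Q^2 = 0. The roots are Q = -7/3 and Q = 5; the profit-maximizing output is on the rising part of MC, so Q* = 5.
Check: AVC at Q = 5 is $17 ≤ P, so revenue covers variable cost.
Profit = P·Q − TC = 47·5 − 269 = -$34, a loss, but smaller than the $184 fixed cost the firm would lose by shutting down.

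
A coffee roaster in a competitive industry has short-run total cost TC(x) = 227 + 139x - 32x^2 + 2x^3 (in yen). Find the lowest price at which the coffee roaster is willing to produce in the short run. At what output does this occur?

Short-run supply begins at min AVC. From VC = 139x - 32x^2 + 2x^3, AVC = 139 - 32x + 2x^2.
dAVC/dx = -32 + 4x = 0 gives x = 8. min AVC = 139 - 32·8 + 2·8^2 = 11.
So the shutdown price is ¥11.

¥11 per unit, at x = 8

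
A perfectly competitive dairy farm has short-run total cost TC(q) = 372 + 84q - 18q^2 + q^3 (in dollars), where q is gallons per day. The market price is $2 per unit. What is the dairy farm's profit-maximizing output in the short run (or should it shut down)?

Shut down

Variable cost is VC = 84q - 18q^2 + q^3, so AVC = VC/q = 84 - 18q + q^2 and MC = dTC/dq = 84 - 36q + 3q^2.
AVC is minimized where dAVC/dq = -18 + 2q = 0, at q = 9; min AVC = 84 - 18·9 + 9^2 = $3.
With P < min AVC ($2 < $3), every unit sold adds to the loss.
Shutting down limits the loss to fixed cost, $372.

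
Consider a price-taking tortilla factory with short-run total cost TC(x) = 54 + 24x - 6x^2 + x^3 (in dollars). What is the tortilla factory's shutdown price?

Short-run supply begins at min AVC. From VC = 24x - 6x^2 + x^3, AVC = 24 - 6x + x^2.
At the minimum of AVC, MC = AVC. MC = 24 - 12x + 3x^2; setting MC = AVC gives 2x^2 - 6x = 0, so x = 3. min AVC = 15.
So the shutdown price is $15.

$15 per unit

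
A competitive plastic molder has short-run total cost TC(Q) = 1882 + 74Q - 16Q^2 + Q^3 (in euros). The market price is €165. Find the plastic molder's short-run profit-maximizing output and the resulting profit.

Profit = -€192 at Q = 13

AVC = 74 - 16Q + Q^2 has its minimum €10 at Q = 8; price €165 clears that bar, so the firm operates.
MC = 74 - 32Q + 3Q^2. Setting P = MC and taking the root on the rising branch gives Q* = 13.
TR = 165·13 = 2145. TC = 1882 + 455 = 2337. Profit = 2145 − 2337 = -€192.
By producing, the firm covers all variable cost plus €1690 of fixed cost; shutting down would lose the full €1882.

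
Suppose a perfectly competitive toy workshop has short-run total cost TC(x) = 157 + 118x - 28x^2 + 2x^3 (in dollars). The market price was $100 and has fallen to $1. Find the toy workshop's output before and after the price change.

MC = 118 - 56x + 6x^2; the shutdown threshold is min AVC = $20 (at x = 7).
With P = $100 above the shutdown price, P = MC gives x = 9.
At P = $1 < min AVC = $20, price no longer covers variable cost at any output, so the firm shuts down: x = 0.

Output falls from 9 to 0 (the firm shuts down)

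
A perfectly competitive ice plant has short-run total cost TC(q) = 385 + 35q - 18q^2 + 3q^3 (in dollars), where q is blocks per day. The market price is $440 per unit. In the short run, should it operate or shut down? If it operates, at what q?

Variable cost is VC = 35q - 18q^2 + 3q^3, so AVC = VC/q = 35 - 18q + 3q^2 and MC = dTC/dq = 35 - 36q + 9q^2.
AVC is minimized where dAVC/dq = -18 + 6q = 0, at q = 3; min AVC = 35 - 18·3 + 3·3^2 = $8.
P = $440 exceeds min AVC = $8, so the firm stays open.
Solving P = MC: -405 - 36q + 9q^2 = 0 ⇒ q = -5 or 9. On the upward-sloping branch, q* = 9.
Check: AVC at q = 9 is $116 ≤ P, so revenue covers variable cost.
Profit = P·q − TC = 440·9 − 1429 = $2531.

Produce at q = 9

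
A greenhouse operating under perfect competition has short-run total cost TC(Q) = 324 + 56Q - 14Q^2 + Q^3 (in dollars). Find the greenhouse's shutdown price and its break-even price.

Shutdown price = $7; break-even price = $47

Shutdown price = min AVC. AVC = 56 - 14Q + Q^2, with vertex at Q = 7 and minimum $7.
ATC = 324/Q + 56 - 14Q + Q^2. Setting dATC/dQ = −324/Q^2 − 14 + 2Q = 0 gives Q = 9 (since 2·9^3 − 14·9^2 = 324).
min ATC = 324/9 + 56 − 14·9 + 9^2 = $47. That is the break-even price.
Between these two prices the firm operates at a loss; above $47 it earns a profit.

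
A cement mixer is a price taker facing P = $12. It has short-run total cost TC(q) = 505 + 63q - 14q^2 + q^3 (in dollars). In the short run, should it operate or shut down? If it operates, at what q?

Shut down

Variable cost is VC = 63q - 14q^2 + q^3, so AVC = VC/q = 63 - 14q + q^2 and MC = dTC/dq = 63 - 28q + 3q^2.
AVC is minimized where dAVC/dq = -14 + 2q = 0, at q = 7; min AVC = 63 - 14·7 + 7^2 = $14.
P = $12 lies below min AVC = $14; no output level covers variable cost.
The firm minimizes its loss by shutting down and losing only its fixed cost of $505.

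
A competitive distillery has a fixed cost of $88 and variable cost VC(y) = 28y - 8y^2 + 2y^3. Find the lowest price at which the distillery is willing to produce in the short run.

$20 per unit

Short-run supply begins at min AVC. From VC = 28y - 8y^2 + 2y^3, AVC = 28 - 8y + 2y^2.
At the minimum of AVC, MC = AVC. MC = 28 - 16y + 6y^2; setting MC = AVC gives 4y^2 - 8y = 0, so y = 2. min AVC = 20.
The firm shuts down for any P below $20.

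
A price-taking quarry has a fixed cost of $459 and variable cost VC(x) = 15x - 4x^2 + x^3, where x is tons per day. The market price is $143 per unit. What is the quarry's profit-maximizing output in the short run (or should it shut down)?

Variable cost is VC = 15x - 4x^2 + x^3, so AVC = VC/x = 15 - 4x + x^2 and MC = dTC/dx = 15 - 8x + 3x^2.
The AVC parabola has its vertex at x = 4/2 = 2, where AVC = 15 - 4·2 + 2^2 = $11.
Since P = $143 ≥ min AVC = $11, price covers variable cost and the firm should produce.
Set P = MC: 143 = 15 - 8x + 3x^2 → -128 - 8x + 3x^2 = 0. The roots are x = -16/3 and x = 8; the profit-maximizing output is on the rising part of MC, so x* = 8.
Check: AVC at x = 8 is $47 ≤ P, so revenue covers variable cost.
Profit = P·x − TC = 143·8 − 835 = $309.

Produce at x = 8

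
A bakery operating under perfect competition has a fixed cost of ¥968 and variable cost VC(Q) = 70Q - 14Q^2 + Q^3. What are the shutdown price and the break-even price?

Shutdown price = ¥21; break-even price = ¥125

AVC = 70 - 14Q + Q^2; minimized at Q = 7, giving min AVC = ¥21. That is the shutdown price.
ATC = 968/Q + 70 - 14Q + Q^2. Setting dATC/dQ = −968/Q^2 − 14 + 2Q = 0 gives Q = 11 (since 2·11^3 − 14·11^2 = 968).
min ATC = 968/11 + 70 − 14·11 + 11^2 = ¥125. That is the break-even price.
For ¥21 ≤ P < ¥125 the firm produces at a loss; below ¥21 it shuts down.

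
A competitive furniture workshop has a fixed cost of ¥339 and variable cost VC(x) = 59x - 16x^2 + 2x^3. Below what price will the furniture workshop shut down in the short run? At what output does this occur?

¥27 per unit, at x = 4

The firm shuts down when price falls below the minimum of average variable cost. AVC = VC/x = 59 - 16x + 2x^2.
dAVC/dx = -16 + 4x = 0 gives x = 4. min AVC = 59 - 16·4 + 2·4^2 = 27.
The firm shuts down for any P below ¥27.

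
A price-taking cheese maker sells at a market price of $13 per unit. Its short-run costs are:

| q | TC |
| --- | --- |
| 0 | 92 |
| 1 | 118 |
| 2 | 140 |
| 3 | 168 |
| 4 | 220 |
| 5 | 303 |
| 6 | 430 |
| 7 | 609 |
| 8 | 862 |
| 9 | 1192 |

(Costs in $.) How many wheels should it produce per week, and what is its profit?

q = 0 (shut down); profit = -$92

Tabulate TR − TC: q=0: -92; q=1: -105; q=2: -114; q=3: -129; q=4: -168; q=5: -238; q=6: -352; q=7: -518; q=8: -758; q=9: -1075.
Profit is highest at q = 0. Equivalently, the lowest AVC in the table is 48/2 ≈ $24 at q = 2, and P = $13 falls below it — price never covers variable cost, so the firm shuts down and loses only its fixed cost.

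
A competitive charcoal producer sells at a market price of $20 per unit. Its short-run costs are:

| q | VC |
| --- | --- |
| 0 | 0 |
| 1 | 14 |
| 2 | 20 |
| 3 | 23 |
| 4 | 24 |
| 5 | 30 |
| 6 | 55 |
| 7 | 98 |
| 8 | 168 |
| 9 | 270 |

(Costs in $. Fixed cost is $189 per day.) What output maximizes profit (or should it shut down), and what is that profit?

q = 5; profit = -$119

Profit at each row (π = 20q − TC): q=0: -189; q=1: -183; q=2: -169; q=3: -152; q=4: -133; q=5: -119; q=6: -124; q=7: -147; q=8: -197; q=9: -279.
Profit is maximized at q = 5. AVC there is 30/5 = $6 ≤ P, so producing beats shutting down (which would give -$189).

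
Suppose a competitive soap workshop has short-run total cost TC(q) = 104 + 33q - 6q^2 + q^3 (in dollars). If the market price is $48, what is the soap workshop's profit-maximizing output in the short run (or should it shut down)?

Produce at q = 5

Strip out fixed cost: VC = 33q - 6q^2 + q^3. Then AVC = 33 - 6q + q^2 and MC = 33 - 12q + 3q^2.
AVC hits its minimum where MC = AVC, at q = 3, giving min AVC = 33 - 6·3 + 3^2 = $24.
Since P = $48 ≥ min AVC = $24, price covers variable cost and the firm should produce.
Set P = MC: 48 = 33 - 12q + 3q^2 → -15 - 12q + 3q^2 = 0. The roots are q = -1 and q = 5; the profit-maximizing output is on the rising part of MC, so q* = 5.
Check: AVC at q = 5 is $28 ≤ P, so revenue covers variable cost.
Profit = P·q − TC = 48·5 − 244 = -$4, a loss, but smaller than the $104 fixed cost the firm would lose by shutting down.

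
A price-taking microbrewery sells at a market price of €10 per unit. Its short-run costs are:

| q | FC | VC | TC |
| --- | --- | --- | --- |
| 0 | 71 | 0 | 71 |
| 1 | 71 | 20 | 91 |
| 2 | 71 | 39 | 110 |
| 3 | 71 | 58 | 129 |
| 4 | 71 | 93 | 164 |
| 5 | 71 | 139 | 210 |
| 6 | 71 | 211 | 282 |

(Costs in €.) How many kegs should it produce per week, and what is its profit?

q = 0 (shut down); profit = -€71

Compute π = P·q − TC at each output: q=0: -71; q=1: -81; q=2: -90; q=3: -99; q=4: -124; q=5: -160; q=6: -222.
Profit is highest at q = 0. Equivalently, the lowest AVC in the table is 58/3 ≈ €19.33 at q = 3, and P = €10 falls below it — price never covers variable cost, so the firm shuts down and loses only its fixed cost.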